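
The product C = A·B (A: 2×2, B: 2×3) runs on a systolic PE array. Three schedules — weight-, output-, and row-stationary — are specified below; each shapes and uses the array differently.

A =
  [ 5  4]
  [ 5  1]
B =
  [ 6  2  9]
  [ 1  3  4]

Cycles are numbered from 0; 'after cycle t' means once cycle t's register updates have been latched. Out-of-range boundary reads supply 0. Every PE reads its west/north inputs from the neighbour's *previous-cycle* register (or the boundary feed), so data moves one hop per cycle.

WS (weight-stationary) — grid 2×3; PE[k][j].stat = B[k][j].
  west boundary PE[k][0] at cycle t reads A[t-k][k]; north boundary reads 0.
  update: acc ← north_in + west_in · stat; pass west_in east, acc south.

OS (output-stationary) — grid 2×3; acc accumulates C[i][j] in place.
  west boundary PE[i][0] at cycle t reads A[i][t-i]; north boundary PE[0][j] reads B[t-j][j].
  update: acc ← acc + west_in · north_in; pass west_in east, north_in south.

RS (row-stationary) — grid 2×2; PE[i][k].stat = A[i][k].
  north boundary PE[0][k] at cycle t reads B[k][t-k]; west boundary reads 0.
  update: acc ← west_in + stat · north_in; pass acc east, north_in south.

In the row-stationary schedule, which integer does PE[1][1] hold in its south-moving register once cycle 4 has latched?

register = 4

RS on a 2×2 grid — tracing PE[1][1] and its feeders:
  step 0 · PE0,1: acc=0; fwd→0 fwd↓0
  step 0 · PE1,0: acc=0; fwd→0 fwd↓0
  step 0 · PE1,1: acc=0; fwd→0 fwd↓0
  step 1 · PE0,1: acc=34; fwd→34 fwd↓1
  step 1 · PE1,0: acc=30; fwd→30 fwd↓6
  step 1 · PE1,1: acc=0; fwd→0 fwd↓0
  step 2 · PE0,1: acc=22; fwd→22 fwd↓3
  step 2 · PE1,0: acc=10; fwd→10 fwd↓2
  step 2 · PE1,1: acc=31; fwd→31 fwd↓1
  step 3 · PE0,1: acc=61; fwd→61 fwd↓4
  step 3 · PE1,0: acc=45; fwd→45 fwd↓9
  step 3 · PE1,1: acc=13; fwd→13 fwd↓3
  step 4 · PE0,1: acc=0; fwd→0 fwd↓0
  step 4 · PE1,0: acc=0; fwd→0 fwd↓0
  step 4 · PE1,1: acc=49; fwd→49 fwd↓4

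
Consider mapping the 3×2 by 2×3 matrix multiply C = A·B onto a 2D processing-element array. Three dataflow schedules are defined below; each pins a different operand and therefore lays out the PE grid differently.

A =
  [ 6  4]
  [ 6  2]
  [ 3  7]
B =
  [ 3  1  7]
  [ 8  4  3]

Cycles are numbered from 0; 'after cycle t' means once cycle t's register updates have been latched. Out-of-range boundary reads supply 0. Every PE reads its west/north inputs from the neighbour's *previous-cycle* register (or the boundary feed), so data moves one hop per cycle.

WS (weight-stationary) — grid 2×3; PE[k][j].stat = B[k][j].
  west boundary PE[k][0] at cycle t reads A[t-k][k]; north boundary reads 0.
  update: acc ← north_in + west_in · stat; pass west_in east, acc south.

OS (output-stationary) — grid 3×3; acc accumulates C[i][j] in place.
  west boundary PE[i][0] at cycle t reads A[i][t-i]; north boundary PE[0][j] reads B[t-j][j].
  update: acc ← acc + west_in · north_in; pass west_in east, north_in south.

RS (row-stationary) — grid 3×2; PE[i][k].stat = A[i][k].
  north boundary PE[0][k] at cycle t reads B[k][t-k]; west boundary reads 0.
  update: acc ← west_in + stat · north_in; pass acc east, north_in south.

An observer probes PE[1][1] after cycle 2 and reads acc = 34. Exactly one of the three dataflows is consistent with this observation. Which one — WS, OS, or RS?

WS [2×3] PE[1][1] across cycles:
  cycle 0: PE[1][1] → acc 0, east 0, south 0
  cycle 1: PE[1][1] → acc 0, east 0, south 0
  cycle 2: PE[1][1] → acc 22, east 4, south 22
OS [3×3] PE[1][1] across cycles:
  cycle 0: PE[1][1] → acc 0, east 0, south 0
  cycle 1: PE[1][1] → acc 0, east 0, south 0
  cycle 2: PE[1][1] → acc 6, east 6, south 1
RS [3×2] PE[1][1] across cycles:
  cycle 0: PE[1][1] → acc 0, east 0, south 0
  cycle 1: PE[1][1] → acc 0, east 0, south 0
  cycle 2: PE[1][1] → acc 34, east 34, south 8

dataflow = RS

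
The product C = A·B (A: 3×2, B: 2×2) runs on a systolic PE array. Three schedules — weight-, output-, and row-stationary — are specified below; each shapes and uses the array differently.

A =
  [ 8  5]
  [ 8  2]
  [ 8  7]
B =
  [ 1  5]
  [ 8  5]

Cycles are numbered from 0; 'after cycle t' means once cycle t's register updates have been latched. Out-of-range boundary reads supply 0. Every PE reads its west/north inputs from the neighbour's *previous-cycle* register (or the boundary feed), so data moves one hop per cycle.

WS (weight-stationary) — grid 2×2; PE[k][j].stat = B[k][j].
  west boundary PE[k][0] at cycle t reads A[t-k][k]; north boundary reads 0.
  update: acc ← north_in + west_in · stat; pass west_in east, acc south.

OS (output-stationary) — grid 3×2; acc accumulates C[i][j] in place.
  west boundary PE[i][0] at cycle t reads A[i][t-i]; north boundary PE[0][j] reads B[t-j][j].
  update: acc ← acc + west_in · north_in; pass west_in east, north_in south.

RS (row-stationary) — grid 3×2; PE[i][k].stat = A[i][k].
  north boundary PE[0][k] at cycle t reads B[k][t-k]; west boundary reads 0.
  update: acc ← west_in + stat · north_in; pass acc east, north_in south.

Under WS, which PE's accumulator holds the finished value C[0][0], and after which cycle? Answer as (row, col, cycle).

WS: C[0][0] accumulates in PE[1][0]:
  after 0 — PE[1][0] acc=0, pass-E 0, pass-S 0
  after 1 — PE[1][0] acc=48, pass-E 5, pass-S 48

(row, col, cycle) = (1, 0, 1)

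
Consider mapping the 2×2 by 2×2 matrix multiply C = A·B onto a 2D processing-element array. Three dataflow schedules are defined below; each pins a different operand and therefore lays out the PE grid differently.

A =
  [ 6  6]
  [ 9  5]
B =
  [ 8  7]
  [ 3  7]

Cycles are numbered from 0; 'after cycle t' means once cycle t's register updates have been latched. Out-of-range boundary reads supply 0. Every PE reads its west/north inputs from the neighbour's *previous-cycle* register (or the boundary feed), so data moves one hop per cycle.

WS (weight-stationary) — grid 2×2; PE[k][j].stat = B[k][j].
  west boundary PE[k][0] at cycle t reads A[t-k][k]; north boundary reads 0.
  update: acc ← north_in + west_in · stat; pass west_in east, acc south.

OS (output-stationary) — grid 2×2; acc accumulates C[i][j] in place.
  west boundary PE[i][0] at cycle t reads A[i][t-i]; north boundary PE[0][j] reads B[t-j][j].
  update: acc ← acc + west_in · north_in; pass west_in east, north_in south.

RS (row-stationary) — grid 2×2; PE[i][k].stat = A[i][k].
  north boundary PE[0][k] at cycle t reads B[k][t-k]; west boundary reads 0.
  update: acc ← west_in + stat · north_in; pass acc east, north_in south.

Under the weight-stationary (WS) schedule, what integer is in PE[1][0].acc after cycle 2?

PE[1][0].acc = 87

Tracing WS — 2×2 array, target PE[1][0]:
  @0  [0,0]  acc 48  |  →6  ↓48
  @0  [1,0]  acc 0  |  →0  ↓0
  @1  [0,0]  acc 72  |  →9  ↓72
  @1  [1,0]  acc 66  |  →6  ↓66
  @2  [0,0]  acc 0  |  →0  ↓0
  @2  [1,0]  acc 87  |  →5  ↓87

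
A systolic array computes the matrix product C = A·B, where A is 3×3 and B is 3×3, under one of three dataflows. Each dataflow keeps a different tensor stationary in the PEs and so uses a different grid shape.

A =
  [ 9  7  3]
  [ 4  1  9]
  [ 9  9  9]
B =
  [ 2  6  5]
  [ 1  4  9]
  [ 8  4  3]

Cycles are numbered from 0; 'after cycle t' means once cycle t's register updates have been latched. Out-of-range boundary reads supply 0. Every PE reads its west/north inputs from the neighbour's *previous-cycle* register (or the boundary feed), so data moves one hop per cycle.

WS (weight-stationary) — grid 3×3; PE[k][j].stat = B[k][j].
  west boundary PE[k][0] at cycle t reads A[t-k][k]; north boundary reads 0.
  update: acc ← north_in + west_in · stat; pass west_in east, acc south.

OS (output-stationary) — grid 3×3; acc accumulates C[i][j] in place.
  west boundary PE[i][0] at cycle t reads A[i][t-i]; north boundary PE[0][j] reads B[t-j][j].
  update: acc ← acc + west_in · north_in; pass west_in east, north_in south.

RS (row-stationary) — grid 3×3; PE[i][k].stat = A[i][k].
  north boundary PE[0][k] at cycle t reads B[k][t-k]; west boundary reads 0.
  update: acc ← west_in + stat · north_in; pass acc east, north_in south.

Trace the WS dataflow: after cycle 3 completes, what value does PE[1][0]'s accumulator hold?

PE[1][0].acc = 27

Tracing WS — 3×3 array, target PE[1][0]:
  [0] (0,0) acc=18 (h:9 v:18)
  [0] (1,0) acc=0 (h:0 v:0)
  [1] (0,0) acc=8 (h:4 v:8)
  [1] (1,0) acc=25 (h:7 v:25)
  [2] (0,0) acc=18 (h:9 v:18)
  [2] (1,0) acc=9 (h:1 v:9)
  [3] (0,0) acc=0 (h:0 v:0)
  [3] (1,0) acc=27 (h:9 v:27)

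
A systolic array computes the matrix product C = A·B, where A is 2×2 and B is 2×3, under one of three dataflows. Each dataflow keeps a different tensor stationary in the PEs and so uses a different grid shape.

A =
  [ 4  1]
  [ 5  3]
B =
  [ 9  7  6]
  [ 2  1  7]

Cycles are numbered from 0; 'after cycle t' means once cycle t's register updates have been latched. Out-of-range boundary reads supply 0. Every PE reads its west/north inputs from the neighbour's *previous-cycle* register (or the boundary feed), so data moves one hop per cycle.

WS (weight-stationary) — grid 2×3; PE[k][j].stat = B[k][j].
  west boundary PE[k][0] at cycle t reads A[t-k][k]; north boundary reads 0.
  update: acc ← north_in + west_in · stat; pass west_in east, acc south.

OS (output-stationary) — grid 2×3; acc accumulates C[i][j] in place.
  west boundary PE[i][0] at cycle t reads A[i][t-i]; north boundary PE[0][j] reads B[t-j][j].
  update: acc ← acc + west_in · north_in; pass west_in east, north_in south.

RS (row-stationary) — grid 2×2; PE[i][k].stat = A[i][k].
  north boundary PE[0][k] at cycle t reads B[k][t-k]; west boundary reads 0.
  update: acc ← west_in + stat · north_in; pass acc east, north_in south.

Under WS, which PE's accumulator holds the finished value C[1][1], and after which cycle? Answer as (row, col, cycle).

Under WS, C[1][1] lands at PE[1][1]:
  [0] (1,1) acc=0 (h:0 v:0)
  [1] (1,1) acc=0 (h:0 v:0)
  [2] (1,1) acc=29 (h:1 v:29)
  [3] (1,1) acc=38 (h:3 v:38)

(row, col, cycle) = (1, 1, 3)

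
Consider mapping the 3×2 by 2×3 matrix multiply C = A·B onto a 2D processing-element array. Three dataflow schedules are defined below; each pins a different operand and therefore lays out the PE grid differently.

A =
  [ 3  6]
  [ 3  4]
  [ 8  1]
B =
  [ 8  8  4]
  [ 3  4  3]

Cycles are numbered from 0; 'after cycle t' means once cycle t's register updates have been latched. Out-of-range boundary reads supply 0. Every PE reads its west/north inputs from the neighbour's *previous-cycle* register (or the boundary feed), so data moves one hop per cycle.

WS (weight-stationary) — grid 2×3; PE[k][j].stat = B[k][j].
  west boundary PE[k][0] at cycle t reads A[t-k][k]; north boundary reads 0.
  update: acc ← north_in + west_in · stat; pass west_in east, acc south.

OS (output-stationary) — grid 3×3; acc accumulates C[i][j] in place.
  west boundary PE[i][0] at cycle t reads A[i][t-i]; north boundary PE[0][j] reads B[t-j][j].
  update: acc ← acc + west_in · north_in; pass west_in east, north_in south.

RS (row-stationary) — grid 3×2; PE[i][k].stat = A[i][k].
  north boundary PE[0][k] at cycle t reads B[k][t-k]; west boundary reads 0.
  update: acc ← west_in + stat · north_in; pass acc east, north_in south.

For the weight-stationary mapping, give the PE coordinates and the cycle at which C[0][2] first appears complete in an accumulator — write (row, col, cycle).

(row, col, cycle) = (1, 2, 3)

Under WS, C[0][2] lands at PE[1][2]:
  cycle 0: PE[1][2] → acc 0, east 0, south 0
  cycle 1: PE[1][2] → acc 0, east 0, south 0
  cycle 2: PE[1][2] → acc 0, east 0, south 0
  cycle 3: PE[1][2] → acc 30, east 6, south 30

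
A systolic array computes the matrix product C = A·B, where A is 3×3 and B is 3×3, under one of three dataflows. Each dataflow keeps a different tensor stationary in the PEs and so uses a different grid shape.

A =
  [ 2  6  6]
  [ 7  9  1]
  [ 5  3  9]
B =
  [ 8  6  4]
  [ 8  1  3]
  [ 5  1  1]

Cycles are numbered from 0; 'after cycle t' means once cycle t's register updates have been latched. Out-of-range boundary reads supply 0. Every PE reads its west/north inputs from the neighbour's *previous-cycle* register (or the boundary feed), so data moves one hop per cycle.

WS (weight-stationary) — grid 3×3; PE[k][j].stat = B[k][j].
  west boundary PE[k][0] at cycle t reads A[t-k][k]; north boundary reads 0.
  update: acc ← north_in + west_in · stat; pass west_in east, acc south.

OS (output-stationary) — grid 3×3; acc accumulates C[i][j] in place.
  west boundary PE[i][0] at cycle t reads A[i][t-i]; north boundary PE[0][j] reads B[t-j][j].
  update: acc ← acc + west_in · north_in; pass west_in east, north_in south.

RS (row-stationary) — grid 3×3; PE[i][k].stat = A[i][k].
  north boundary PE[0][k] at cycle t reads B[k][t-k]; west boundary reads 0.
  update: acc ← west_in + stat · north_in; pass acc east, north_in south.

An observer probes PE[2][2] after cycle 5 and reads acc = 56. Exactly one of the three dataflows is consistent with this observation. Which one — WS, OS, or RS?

WS (3×3 grid), PE[2][2]:
  step 0 · PE2,2: acc=0; fwd→0 fwd↓0
  step 1 · PE2,2: acc=0; fwd→0 fwd↓0
  step 2 · PE2,2: acc=0; fwd→0 fwd↓0
  step 3 · PE2,2: acc=0; fwd→0 fwd↓0
  step 4 · PE2,2: acc=32; fwd→6 fwd↓32
  step 5 · PE2,2: acc=56; fwd→1 fwd↓56
OS (3×3 grid), PE[2][2]:
  step 0 · PE2,2: acc=0; fwd→0 fwd↓0
  step 1 · PE2,2: acc=0; fwd→0 fwd↓0
  step 2 · PE2,2: acc=0; fwd→0 fwd↓0
  step 3 · PE2,2: acc=0; fwd→0 fwd↓0
  step 4 · PE2,2: acc=20; fwd→5 fwd↓4
  step 5 · PE2,2: acc=29; fwd→3 fwd↓3
RS (3×3 grid), PE[2][2]:
  step 0 · PE2,2: acc=0; fwd→0 fwd↓0
  step 1 · PE2,2: acc=0; fwd→0 fwd↓0
  step 2 · PE2,2: acc=0; fwd→0 fwd↓0
  step 3 · PE2,2: acc=0; fwd→0 fwd↓0
  step 4 · PE2,2: acc=109; fwd→109 fwd↓5
  step 5 · PE2,2: acc=42; fwd→42 fwd↓1

dataflow = WS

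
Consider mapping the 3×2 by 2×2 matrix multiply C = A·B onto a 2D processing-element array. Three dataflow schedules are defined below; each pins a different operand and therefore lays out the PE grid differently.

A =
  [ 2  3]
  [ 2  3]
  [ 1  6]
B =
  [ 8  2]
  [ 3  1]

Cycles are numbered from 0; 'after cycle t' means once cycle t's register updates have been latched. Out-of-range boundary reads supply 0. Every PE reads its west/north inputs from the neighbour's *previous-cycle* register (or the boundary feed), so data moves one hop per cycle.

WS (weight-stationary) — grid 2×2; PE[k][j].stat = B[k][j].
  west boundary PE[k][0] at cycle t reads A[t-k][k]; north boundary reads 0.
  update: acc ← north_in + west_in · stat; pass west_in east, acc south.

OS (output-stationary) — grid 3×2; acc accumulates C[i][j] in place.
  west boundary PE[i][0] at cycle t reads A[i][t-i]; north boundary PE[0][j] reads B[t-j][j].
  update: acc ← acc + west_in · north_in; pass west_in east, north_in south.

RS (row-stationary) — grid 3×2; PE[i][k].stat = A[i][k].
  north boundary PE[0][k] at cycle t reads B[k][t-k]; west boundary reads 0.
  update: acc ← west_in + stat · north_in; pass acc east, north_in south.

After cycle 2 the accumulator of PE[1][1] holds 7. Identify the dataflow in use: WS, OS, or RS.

— WS: 2×2; PE[1][1] trace:
  t=0 PE[1][1]: acc=0 h=0 v=0
  t=1 PE[1][1]: acc=0 h=0 v=0
  t=2 PE[1][1]: acc=7 h=3 v=7
— OS: 3×2; PE[1][1] trace:
  t=0 PE[1][1]: acc=0 h=0 v=0
  t=1 PE[1][1]: acc=0 h=0 v=0
  t=2 PE[1][1]: acc=4 h=2 v=2
— RS: 3×2; PE[1][1] trace:
  t=0 PE[1][1]: acc=0 h=0 v=0
  t=1 PE[1][1]: acc=0 h=0 v=0
  t=2 PE[1][1]: acc=25 h=25 v=3

dataflow = WS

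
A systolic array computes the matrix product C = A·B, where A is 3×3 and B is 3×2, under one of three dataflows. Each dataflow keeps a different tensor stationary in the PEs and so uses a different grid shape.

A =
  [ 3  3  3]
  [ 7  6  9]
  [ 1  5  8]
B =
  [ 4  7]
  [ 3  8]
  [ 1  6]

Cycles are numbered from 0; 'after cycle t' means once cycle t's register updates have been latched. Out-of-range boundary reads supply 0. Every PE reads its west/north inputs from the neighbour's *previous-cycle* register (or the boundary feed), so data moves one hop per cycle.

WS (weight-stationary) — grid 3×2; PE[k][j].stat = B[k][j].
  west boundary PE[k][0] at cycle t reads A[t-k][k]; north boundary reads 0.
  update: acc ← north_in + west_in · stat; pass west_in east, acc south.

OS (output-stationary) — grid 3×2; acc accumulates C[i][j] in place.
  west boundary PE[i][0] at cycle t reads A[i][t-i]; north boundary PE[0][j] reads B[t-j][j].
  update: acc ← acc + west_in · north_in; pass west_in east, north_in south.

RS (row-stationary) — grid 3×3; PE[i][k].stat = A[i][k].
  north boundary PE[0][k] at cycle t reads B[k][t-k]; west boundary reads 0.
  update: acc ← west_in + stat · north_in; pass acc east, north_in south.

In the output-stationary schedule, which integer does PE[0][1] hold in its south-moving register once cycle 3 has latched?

register = 6

OS 3×2: PE[0][1] cycle-by-cycle (with neighbour feeds):
  cycle 0: PE[0][0] → acc 12, east 3, south 4
  cycle 0: PE[0][1] → acc 0, east 0, south 0
  cycle 1: PE[0][0] → acc 21, east 3, south 3
  cycle 1: PE[0][1] → acc 21, east 3, south 7
  cycle 2: PE[0][0] → acc 24, east 3, south 1
  cycle 2: PE[0][1] → acc 45, east 3, south 8
  cycle 3: PE[0][0] → acc 24, east 0, south 0
  cycle 3: PE[0][1] → acc 63, east 3, south 6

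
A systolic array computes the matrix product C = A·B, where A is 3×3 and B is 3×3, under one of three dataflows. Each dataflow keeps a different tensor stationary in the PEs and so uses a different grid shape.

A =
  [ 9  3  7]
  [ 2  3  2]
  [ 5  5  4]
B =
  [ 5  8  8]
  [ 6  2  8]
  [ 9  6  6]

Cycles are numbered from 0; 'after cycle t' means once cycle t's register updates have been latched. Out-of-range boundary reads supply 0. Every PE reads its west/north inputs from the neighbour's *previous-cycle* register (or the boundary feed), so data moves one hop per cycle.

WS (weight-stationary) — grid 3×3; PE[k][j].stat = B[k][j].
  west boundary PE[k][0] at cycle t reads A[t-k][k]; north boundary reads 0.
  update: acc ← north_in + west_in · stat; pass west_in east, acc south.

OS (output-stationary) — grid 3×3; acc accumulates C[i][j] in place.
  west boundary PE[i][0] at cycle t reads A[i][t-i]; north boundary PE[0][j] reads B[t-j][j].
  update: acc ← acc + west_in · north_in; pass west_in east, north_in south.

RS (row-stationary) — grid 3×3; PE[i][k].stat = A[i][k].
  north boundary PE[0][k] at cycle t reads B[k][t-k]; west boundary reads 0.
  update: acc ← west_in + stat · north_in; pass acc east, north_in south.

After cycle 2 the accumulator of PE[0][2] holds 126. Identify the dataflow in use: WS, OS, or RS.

dataflow = RS

Under WS (3×3), PE[0][2]:
  cycle 0: PE[0][2] → acc 0, east 0, south 0
  cycle 1: PE[0][2] → acc 0, east 0, south 0
  cycle 2: PE[0][2] → acc 72, east 9, south 72
Under OS (3×3), PE[0][2]:
  cycle 0: PE[0][2] → acc 0, east 0, south 0
  cycle 1: PE[0][2] → acc 0, east 0, south 0
  cycle 2: PE[0][2] → acc 72, east 9, south 8
Under RS (3×3), PE[0][2]:
  cycle 0: PE[0][2] → acc 0, east 0, south 0
  cycle 1: PE[0][2] → acc 0, east 0, south 0
  cycle 2: PE[0][2] → acc 126, east 126, south 9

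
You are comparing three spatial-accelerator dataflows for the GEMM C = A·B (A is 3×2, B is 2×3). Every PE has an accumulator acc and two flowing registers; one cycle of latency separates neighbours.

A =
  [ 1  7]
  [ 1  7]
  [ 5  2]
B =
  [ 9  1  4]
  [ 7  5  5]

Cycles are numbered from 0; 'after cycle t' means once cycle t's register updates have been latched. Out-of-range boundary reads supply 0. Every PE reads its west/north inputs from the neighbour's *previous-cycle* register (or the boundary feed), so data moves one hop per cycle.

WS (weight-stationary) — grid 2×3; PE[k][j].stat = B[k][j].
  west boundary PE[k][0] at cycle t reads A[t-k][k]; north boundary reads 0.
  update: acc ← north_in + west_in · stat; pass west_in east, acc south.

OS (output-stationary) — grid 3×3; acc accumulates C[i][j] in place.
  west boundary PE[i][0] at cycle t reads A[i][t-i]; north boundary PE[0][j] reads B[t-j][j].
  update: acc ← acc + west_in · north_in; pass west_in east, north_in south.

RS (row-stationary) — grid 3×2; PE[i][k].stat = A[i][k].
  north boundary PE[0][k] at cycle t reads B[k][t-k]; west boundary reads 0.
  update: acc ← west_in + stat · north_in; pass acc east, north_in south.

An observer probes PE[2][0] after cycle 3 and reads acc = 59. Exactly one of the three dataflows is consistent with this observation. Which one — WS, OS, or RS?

dataflow = OS

WS: PE[2][0] is outside its 2×3 grid.
OS (3×3 grid), PE[2][0]:
  0: (2,0).acc=0  regs=<0,0>
  1: (2,0).acc=0  regs=<0,0>
  2: (2,0).acc=45  regs=<5,9>
  3: (2,0).acc=59  regs=<2,7>
RS (3×2 grid), PE[2][0]:
  0: (2,0).acc=0  regs=<0,0>
  1: (2,0).acc=0  regs=<0,0>
  2: (2,0).acc=45  regs=<45,9>
  3: (2,0).acc=5  regs=<5,1>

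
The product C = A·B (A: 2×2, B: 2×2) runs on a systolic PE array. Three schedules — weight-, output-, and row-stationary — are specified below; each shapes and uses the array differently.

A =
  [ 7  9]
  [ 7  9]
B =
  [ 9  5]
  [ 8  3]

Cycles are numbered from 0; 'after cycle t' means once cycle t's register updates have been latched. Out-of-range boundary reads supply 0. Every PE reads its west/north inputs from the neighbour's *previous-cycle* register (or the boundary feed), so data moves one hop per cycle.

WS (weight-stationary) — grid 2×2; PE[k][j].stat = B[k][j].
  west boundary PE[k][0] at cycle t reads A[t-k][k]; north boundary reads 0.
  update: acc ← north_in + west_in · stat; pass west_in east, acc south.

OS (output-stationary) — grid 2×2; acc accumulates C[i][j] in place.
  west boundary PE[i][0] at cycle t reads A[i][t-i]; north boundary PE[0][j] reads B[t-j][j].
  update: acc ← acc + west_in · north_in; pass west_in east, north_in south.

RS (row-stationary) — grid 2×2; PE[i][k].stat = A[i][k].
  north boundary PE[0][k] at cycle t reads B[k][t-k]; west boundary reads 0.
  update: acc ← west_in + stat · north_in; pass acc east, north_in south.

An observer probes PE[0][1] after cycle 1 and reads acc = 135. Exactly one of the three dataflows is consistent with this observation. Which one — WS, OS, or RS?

— WS: 2×2; PE[0][1] trace:
  @0  [0,1]  acc 0  |  →0  ↓0
  @1  [0,1]  acc 35  |  →7  ↓35
— OS: 2×2; PE[0][1] trace:
  @0  [0,1]  acc 0  |  →0  ↓0
  @1  [0,1]  acc 35  |  →7  ↓5
— RS: 2×2; PE[0][1] trace:
  @0  [0,1]  acc 0  |  →0  ↓0
  @1  [0,1]  acc 135  |  →135  ↓8

dataflow = RS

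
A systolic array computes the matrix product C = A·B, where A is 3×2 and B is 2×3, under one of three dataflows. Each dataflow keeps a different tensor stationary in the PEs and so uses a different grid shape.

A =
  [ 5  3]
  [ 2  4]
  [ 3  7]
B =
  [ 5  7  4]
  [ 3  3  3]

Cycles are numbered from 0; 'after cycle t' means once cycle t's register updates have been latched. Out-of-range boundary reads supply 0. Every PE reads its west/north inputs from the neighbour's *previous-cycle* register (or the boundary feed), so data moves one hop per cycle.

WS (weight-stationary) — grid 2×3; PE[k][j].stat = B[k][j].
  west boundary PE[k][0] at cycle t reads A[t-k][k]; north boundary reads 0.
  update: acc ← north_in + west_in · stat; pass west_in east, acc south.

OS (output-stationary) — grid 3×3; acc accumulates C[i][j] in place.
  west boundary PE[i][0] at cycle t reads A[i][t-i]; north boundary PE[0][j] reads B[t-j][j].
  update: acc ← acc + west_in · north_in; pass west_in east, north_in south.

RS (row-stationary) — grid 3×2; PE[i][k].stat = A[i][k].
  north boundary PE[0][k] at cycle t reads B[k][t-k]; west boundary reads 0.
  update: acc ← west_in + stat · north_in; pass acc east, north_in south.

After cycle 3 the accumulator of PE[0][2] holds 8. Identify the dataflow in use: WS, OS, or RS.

dataflow = WS

Under WS (2×3), PE[0][2]:
  0: (0,2).acc=0  regs=<0,0>
  1: (0,2).acc=0  regs=<0,0>
  2: (0,2).acc=20  regs=<5,20>
  3: (0,2).acc=8  regs=<2,8>
Under OS (3×3), PE[0][2]:
  0: (0,2).acc=0  regs=<0,0>
  1: (0,2).acc=0  regs=<0,0>
  2: (0,2).acc=20  regs=<5,4>
  3: (0,2).acc=29  regs=<3,3>
RS (3×2): PE[0][2] does not exist.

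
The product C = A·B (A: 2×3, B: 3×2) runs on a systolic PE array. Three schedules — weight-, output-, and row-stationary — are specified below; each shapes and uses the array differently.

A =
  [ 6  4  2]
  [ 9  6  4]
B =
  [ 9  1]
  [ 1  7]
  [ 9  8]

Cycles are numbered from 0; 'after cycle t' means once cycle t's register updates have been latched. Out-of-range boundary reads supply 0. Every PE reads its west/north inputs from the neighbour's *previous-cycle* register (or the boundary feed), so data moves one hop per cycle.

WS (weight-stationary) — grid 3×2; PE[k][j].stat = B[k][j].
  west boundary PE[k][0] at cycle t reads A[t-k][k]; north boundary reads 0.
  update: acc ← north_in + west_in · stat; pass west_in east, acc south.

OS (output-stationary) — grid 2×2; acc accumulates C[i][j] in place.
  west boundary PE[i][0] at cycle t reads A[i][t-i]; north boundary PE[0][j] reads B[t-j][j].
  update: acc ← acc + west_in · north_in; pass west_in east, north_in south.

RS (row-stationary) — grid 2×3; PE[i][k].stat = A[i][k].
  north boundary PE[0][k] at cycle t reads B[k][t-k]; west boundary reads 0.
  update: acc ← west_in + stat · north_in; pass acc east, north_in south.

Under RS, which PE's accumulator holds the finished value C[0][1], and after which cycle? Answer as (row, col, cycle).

(row, col, cycle) = (0, 2, 3)

RS — PE[0][2] is where C[0][1] collects:
  @0  [0,2]  acc 0  |  →0  ↓0
  @1  [0,2]  acc 0  |  →0  ↓0
  @2  [0,2]  acc 76  |  →76  ↓9
  @3  [0,2]  acc 50  |  →50  ↓8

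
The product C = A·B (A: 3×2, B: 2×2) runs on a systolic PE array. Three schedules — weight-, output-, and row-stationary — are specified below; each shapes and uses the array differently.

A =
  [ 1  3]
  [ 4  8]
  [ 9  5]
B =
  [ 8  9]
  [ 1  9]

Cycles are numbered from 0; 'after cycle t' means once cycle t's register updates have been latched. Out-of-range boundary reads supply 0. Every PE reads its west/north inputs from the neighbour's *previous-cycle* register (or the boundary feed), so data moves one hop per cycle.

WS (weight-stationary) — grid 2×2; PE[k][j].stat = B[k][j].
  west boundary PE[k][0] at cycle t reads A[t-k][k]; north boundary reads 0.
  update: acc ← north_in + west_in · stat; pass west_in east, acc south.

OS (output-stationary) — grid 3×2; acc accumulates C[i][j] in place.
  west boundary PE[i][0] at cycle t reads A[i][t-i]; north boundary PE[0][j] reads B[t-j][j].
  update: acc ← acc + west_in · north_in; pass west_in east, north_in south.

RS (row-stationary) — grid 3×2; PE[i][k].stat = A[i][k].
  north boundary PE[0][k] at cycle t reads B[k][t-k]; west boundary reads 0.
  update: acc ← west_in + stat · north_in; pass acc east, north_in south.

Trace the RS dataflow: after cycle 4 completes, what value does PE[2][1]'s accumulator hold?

PE[2][1].acc = 126

RS 3×2: PE[2][1] cycle-by-cycle (with neighbour feeds):
  0: (1,1).acc=0  regs=<0,0>
  0: (2,0).acc=0  regs=<0,0>
  0: (2,1).acc=0  regs=<0,0>
  1: (1,1).acc=0  regs=<0,0>
  1: (2,0).acc=0  regs=<0,0>
  1: (2,1).acc=0  regs=<0,0>
  2: (1,1).acc=40  regs=<40,1>
  2: (2,0).acc=72  regs=<72,8>
  2: (2,1).acc=0  regs=<0,0>
  3: (1,1).acc=108  regs=<108,9>
  3: (2,0).acc=81  regs=<81,9>
  3: (2,1).acc=77  regs=<77,1>
  4: (1,1).acc=0  regs=<0,0>
  4: (2,0).acc=0  regs=<0,0>
  4: (2,1).acc=126  regs=<126,9>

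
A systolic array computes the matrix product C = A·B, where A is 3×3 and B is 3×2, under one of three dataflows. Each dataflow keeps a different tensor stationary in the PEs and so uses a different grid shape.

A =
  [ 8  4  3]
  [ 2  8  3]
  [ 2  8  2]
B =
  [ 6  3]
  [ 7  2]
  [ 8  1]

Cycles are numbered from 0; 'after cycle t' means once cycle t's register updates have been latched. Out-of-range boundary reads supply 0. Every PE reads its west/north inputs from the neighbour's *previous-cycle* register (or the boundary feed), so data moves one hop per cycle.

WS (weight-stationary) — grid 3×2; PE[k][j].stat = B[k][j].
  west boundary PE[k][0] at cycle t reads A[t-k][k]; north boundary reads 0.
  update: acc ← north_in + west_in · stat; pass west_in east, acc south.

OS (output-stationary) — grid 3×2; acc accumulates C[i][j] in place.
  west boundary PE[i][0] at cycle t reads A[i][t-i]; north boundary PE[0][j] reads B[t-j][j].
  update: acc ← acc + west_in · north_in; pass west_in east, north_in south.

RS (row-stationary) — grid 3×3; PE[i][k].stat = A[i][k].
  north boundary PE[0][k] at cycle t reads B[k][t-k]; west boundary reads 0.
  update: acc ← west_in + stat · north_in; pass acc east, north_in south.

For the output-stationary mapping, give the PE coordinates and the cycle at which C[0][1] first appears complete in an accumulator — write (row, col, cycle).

Under OS, C[0][1] lands at PE[0][1]:
  step 0 · PE0,1: acc=0; fwd→0 fwd↓0
  step 1 · PE0,1: acc=24; fwd→8 fwd↓3
  step 2 · PE0,1: acc=32; fwd→4 fwd↓2
  step 3 · PE0,1: acc=35; fwd→3 fwd↓1

(row, col, cycle) = (0, 1, 3)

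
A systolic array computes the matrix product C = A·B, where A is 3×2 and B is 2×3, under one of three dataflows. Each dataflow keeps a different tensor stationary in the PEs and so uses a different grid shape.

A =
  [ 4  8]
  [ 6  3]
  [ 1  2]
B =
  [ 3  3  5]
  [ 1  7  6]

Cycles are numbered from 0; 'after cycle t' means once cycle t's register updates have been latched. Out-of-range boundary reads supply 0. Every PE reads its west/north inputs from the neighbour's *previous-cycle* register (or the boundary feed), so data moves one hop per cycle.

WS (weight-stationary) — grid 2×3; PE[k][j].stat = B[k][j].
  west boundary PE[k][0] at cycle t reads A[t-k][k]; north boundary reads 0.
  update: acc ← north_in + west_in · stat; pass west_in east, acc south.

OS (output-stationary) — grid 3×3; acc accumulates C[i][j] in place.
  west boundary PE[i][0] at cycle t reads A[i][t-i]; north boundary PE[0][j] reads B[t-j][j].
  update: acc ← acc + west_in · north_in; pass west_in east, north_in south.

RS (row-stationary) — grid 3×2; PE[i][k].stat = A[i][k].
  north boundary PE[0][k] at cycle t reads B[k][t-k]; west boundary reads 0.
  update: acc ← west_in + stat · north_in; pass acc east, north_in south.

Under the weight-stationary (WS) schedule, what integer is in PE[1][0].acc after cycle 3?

PE[1][0].acc = 5

WS on a 2×3 grid — tracing PE[1][0] and its feeders:
  @0  [0,0]  acc 12  |  →4  ↓12
  @0  [1,0]  acc 0  |  →0  ↓0
  @1  [0,0]  acc 18  |  →6  ↓18
  @1  [1,0]  acc 20  |  →8  ↓20
  @2  [0,0]  acc 3  |  →1  ↓3
  @2  [1,0]  acc 21  |  →3  ↓21
  @3  [0,0]  acc 0  |  →0  ↓0
  @3  [1,0]  acc 5  |  →2  ↓5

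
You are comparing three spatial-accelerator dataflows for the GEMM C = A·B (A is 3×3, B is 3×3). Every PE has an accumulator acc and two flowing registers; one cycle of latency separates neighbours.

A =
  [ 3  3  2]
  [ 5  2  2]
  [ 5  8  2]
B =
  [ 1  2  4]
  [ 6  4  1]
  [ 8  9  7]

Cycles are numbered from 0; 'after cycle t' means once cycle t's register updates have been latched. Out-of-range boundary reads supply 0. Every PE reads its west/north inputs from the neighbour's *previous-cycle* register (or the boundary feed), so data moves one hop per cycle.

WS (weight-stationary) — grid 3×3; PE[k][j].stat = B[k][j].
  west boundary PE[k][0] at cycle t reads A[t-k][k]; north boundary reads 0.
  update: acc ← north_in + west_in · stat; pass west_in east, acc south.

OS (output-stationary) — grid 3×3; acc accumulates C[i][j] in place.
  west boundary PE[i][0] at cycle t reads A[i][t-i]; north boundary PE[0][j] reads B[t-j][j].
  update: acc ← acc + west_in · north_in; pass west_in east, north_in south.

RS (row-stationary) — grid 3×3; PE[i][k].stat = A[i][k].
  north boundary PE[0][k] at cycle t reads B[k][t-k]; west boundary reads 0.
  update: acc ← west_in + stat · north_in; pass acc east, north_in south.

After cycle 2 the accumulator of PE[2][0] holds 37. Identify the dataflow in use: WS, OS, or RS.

dataflow = WS

Under WS (3×3), PE[2][0]:
  step 0 · PE2,0: acc=0; fwd→0 fwd↓0
  step 1 · PE2,0: acc=0; fwd→0 fwd↓0
  step 2 · PE2,0: acc=37; fwd→2 fwd↓37
Under OS (3×3), PE[2][0]:
  step 0 · PE2,0: acc=0; fwd→0 fwd↓0
  step 1 · PE2,0: acc=0; fwd→0 fwd↓0
  step 2 · PE2,0: acc=5; fwd→5 fwd↓1
Under RS (3×3), PE[2][0]:
  step 0 · PE2,0: acc=0; fwd→0 fwd↓0
  step 1 · PE2,0: acc=0; fwd→0 fwd↓0
  step 2 · PE2,0: acc=5; fwd→5 fwd↓1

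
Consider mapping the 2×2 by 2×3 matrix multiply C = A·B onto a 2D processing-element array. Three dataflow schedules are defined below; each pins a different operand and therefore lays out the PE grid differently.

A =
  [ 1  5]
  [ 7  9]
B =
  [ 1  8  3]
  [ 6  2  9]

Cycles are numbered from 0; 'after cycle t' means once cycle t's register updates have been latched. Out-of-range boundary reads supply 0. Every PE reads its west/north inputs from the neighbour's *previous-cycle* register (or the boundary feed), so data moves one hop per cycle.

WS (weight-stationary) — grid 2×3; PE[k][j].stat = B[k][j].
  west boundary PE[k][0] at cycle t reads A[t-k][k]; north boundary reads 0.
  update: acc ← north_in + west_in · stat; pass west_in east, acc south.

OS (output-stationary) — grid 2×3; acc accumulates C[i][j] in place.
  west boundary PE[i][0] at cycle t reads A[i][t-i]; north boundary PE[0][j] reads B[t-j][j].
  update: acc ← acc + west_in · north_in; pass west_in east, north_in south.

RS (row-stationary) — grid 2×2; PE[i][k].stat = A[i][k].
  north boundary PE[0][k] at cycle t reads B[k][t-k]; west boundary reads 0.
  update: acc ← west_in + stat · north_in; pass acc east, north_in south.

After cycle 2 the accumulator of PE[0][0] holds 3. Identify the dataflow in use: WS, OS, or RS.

— WS: 2×3; PE[0][0] trace:
  t=0 PE[0][0]: acc=1 h=1 v=1
  t=1 PE[0][0]: acc=7 h=7 v=7
  t=2 PE[0][0]: acc=0 h=0 v=0
— OS: 2×3; PE[0][0] trace:
  t=0 PE[0][0]: acc=1 h=1 v=1
  t=1 PE[0][0]: acc=31 h=5 v=6
  t=2 PE[0][0]: acc=31 h=0 v=0
— RS: 2×2; PE[0][0] trace:
  t=0 PE[0][0]: acc=1 h=1 v=1
  t=1 PE[0][0]: acc=8 h=8 v=8
  t=2 PE[0][0]: acc=3 h=3 v=3

dataflow = RS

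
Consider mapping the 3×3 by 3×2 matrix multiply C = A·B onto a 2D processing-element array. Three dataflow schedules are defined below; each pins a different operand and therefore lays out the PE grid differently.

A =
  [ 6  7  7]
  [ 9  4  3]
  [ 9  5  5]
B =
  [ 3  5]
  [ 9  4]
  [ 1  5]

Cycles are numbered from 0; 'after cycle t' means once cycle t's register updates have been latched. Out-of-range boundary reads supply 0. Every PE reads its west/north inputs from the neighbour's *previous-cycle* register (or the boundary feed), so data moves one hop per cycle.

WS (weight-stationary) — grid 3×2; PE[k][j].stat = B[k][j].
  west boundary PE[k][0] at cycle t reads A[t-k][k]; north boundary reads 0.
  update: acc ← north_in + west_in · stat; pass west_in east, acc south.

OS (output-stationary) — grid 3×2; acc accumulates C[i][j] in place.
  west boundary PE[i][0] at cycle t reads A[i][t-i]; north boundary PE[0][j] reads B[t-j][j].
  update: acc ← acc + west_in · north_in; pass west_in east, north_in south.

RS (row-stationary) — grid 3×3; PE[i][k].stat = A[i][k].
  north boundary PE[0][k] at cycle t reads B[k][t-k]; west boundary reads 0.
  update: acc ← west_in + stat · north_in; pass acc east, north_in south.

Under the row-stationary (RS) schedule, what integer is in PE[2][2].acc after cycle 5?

PE[2][2].acc = 90

RS 3×3: PE[2][2] cycle-by-cycle (with neighbour feeds):
  c0 r1c2: 0 / 0 / 0
  c0 r2c1: 0 / 0 / 0
  c0 r2c2: 0 / 0 / 0
  c1 r1c2: 0 / 0 / 0
  c1 r2c1: 0 / 0 / 0
  c1 r2c2: 0 / 0 / 0
  c2 r1c2: 0 / 0 / 0
  c2 r2c1: 0 / 0 / 0
  c2 r2c2: 0 / 0 / 0
  c3 r1c2: 66 / 66 / 1
  c3 r2c1: 72 / 72 / 9
  c3 r2c2: 0 / 0 / 0
  c4 r1c2: 76 / 76 / 5
  c4 r2c1: 65 / 65 / 4
  c4 r2c2: 77 / 77 / 1
  c5 r1c2: 0 / 0 / 0
  c5 r2c1: 0 / 0 / 0
  c5 r2c2: 90 / 90 / 5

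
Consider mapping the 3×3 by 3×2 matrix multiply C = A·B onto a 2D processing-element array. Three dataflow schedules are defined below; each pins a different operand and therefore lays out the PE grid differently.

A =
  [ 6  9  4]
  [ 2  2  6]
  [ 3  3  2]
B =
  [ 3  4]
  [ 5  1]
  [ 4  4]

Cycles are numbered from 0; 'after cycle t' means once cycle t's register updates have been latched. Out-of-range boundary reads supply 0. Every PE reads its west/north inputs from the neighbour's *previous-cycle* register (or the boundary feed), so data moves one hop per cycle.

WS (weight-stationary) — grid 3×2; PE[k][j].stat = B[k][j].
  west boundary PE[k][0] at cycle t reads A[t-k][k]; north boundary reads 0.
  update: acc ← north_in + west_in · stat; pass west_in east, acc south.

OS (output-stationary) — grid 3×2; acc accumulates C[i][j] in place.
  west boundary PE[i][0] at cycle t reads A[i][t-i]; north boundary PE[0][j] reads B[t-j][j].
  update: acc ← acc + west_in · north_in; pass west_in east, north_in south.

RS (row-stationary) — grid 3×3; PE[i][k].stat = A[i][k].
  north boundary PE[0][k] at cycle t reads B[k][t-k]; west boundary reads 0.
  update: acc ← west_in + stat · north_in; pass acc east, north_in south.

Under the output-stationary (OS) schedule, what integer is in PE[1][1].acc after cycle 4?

PE[1][1].acc = 34

OS 3×2: PE[1][1] cycle-by-cycle (with neighbour feeds):
  step 0 · PE0,1: acc=0; fwd→0 fwd↓0
  step 0 · PE1,0: acc=0; fwd→0 fwd↓0
  step 0 · PE1,1: acc=0; fwd→0 fwd↓0
  step 1 · PE0,1: acc=24; fwd→6 fwd↓4
  step 1 · PE1,0: acc=6; fwd→2 fwd↓3
  step 1 · PE1,1: acc=0; fwd→0 fwd↓0
  step 2 · PE0,1: acc=33; fwd→9 fwd↓1
  step 2 · PE1,0: acc=16; fwd→2 fwd↓5
  step 2 · PE1,1: acc=8; fwd→2 fwd↓4
  step 3 · PE0,1: acc=49; fwd→4 fwd↓4
  step 3 · PE1,0: acc=40; fwd→6 fwd↓4
  step 3 · PE1,1: acc=10; fwd→2 fwd↓1
  step 4 · PE0,1: acc=49; fwd→0 fwd↓0
  step 4 · PE1,0: acc=40; fwd→0 fwd↓0
  step 4 · PE1,1: acc=34; fwd→6 fwd↓4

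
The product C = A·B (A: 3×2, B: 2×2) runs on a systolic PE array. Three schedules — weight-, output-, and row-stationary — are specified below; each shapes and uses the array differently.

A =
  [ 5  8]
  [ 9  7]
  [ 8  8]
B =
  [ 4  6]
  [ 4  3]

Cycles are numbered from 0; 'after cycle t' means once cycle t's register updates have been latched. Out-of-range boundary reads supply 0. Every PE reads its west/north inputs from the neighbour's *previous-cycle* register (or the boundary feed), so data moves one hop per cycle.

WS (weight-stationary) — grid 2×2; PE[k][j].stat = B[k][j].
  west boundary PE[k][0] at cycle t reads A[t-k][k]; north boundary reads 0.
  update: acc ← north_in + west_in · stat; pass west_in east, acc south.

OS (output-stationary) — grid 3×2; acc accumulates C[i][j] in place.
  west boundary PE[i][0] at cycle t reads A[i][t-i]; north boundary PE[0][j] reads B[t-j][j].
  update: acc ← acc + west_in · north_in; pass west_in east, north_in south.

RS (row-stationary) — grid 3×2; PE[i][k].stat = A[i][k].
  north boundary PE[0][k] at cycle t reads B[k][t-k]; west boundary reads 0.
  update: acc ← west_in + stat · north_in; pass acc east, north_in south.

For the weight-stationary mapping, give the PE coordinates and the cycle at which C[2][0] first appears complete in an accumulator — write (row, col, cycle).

(row, col, cycle) = (1, 0, 3)

Under WS, C[2][0] lands at PE[1][0]:
  0: (1,0).acc=0  regs=<0,0>
  1: (1,0).acc=52  regs=<8,52>
  2: (1,0).acc=64  regs=<7,64>
  3: (1,0).acc=64  regs=<8,64>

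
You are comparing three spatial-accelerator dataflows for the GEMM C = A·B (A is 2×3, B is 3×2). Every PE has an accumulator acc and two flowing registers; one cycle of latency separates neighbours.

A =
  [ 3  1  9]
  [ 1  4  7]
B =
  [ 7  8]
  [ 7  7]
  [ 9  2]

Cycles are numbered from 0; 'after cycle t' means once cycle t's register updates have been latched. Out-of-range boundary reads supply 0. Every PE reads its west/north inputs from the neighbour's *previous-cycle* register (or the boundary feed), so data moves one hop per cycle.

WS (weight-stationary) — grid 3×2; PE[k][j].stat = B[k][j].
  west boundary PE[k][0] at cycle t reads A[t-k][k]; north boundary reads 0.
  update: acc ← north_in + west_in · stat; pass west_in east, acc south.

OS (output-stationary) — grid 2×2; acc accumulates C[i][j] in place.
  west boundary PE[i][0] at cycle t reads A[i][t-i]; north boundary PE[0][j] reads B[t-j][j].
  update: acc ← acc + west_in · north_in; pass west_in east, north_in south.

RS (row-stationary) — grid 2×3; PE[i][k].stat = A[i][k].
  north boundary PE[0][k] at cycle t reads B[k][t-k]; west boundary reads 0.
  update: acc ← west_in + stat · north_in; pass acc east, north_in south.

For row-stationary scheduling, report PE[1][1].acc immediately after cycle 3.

PE[1][1].acc = 36

RS 2×3: PE[1][1] cycle-by-cycle (with neighbour feeds):
  c0 r0c1: 0 / 0 / 0
  c0 r1c0: 0 / 0 / 0
  c0 r1c1: 0 / 0 / 0
  c1 r0c1: 28 / 28 / 7
  c1 r1c0: 7 / 7 / 7
  c1 r1c1: 0 / 0 / 0
  c2 r0c1: 31 / 31 / 7
  c2 r1c0: 8 / 8 / 8
  c2 r1c1: 35 / 35 / 7
  c3 r0c1: 0 / 0 / 0
  c3 r1c0: 0 / 0 / 0
  c3 r1c1: 36 / 36 / 7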